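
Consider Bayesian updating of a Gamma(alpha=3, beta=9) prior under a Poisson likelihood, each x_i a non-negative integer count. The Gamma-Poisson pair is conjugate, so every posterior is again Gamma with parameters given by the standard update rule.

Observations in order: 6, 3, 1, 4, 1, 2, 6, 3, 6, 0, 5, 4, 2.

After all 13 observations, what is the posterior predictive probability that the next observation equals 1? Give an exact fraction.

obs 1: x=6 → posterior Gamma(9, 10)
obs 2: x=3 → posterior Gamma(12, 11)
obs 3: x=1 → posterior Gamma(13, 12)
obs 4: x=4 → posterior Gamma(17, 13)
obs 5: x=1 → posterior Gamma(18, 14)
obs 6: x=2 → posterior Gamma(20, 15)
obs 7: x=6 → posterior Gamma(26, 16)
obs 8: x=3 → posterior Gamma(29, 17)
obs 9: x=6 → posterior Gamma(35, 18)
obs 10: x=0 → posterior Gamma(35, 19)
obs 11: x=5 → posterior Gamma(40, 20)
obs 12: x=4 → posterior Gamma(44, 21)
obs 13: x=2 → posterior Gamma(46, 22)

112842659587310580032440101926957822931320952292932594547294208/435993943892672664200353461405376235401663658494141675420261489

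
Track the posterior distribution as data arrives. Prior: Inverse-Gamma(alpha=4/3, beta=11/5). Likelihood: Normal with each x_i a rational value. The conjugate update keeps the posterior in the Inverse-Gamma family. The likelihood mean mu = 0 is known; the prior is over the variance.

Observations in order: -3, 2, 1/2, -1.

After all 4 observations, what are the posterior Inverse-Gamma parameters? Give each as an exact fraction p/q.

alpha=10/3, beta=373/40

obs 1: x=-3 → posterior Inverse-Gamma(11/6, 67/10)
obs 2: x=2 → posterior Inverse-Gamma(7/3, 87/10)
obs 3: x=1/2 → posterior Inverse-Gamma(17/6, 353/40)
obs 4: x=-1 → posterior Inverse-Gamma(10/3, 373/40)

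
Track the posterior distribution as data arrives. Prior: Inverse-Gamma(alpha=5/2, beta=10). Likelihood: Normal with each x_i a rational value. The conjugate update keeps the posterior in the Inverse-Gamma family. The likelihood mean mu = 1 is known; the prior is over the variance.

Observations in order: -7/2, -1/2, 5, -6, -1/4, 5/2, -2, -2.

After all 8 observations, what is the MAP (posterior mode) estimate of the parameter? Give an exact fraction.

obs 1: x=-7/2 → posterior Inverse-Gamma(3, 161/8)
obs 2: x=-1/2 → posterior Inverse-Gamma(7/2, 85/4)
obs 3: x=5 → posterior Inverse-Gamma(4, 117/4)
obs 4: x=-6 → posterior Inverse-Gamma(9/2, 215/4)
obs 5: x=-1/4 → posterior Inverse-Gamma(5, 1745/32)
obs 6: x=5/2 → posterior Inverse-Gamma(11/2, 1781/32)
obs 7: x=-2 → posterior Inverse-Gamma(6, 1925/32)
obs 8: x=-2 → posterior Inverse-Gamma(13/2, 2069/32)

2069/240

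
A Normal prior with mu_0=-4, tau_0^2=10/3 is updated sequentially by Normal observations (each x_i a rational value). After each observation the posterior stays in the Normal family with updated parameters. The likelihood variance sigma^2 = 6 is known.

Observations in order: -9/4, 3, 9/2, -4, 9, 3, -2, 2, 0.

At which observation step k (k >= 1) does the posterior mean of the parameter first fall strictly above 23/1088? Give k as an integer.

k = 5

obs 1: x=-9/4 → posterior Normal(-27/8, 15/7)
obs 2: x=3 → posterior Normal(-129/76, 30/19)
obs 3: x=9/2 → posterior Normal(-13/32, 5/4)
obs 4: x=-4 → posterior Normal(-119/116, 30/29)
obs 5: x=9 → posterior Normal(61/136, 15/17)
obs 6: x=3 → posterior Normal(121/156, 10/13)
obs 7: x=-2 → posterior Normal(81/176, 15/22)
obs 8: x=2 → posterior Normal(121/196, 30/49)
obs 9: x=0 → posterior Normal(121/216, 5/9)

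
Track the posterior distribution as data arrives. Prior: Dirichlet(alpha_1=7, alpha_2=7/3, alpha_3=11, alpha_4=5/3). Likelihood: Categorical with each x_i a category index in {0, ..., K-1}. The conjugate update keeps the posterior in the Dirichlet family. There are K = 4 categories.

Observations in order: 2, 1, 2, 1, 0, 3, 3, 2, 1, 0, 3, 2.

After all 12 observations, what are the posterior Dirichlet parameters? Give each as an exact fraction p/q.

alpha_1=9, alpha_2=16/3, alpha_3=15, alpha_4=14/3

obs 1: x=2 → posterior Dirichlet(7, 7/3, 12, 5/3)
obs 2: x=1 → posterior Dirichlet(7, 10/3, 12, 5/3)
obs 3: x=2 → posterior Dirichlet(7, 10/3, 13, 5/3)
obs 4: x=1 → posterior Dirichlet(7, 13/3, 13, 5/3)
obs 5: x=0 → posterior Dirichlet(8, 13/3, 13, 5/3)
obs 6: x=3 → posterior Dirichlet(8, 13/3, 13, 8/3)
obs 7: x=3 → posterior Dirichlet(8, 13/3, 13, 11/3)
obs 8: x=2 → posterior Dirichlet(8, 13/3, 14, 11/3)
obs 9: x=1 → posterior Dirichlet(8, 16/3, 14, 11/3)
obs 10: x=0 → posterior Dirichlet(9, 16/3, 14, 11/3)
obs 11: x=3 → posterior Dirichlet(9, 16/3, 14, 14/3)
obs 12: x=2 → posterior Dirichlet(9, 16/3, 15, 14/3)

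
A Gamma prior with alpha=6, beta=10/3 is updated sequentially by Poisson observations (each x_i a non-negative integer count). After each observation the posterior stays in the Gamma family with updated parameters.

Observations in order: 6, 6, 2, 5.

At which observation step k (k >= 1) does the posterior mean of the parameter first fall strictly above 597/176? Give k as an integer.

obs 1: x=6 → posterior Gamma(12, 13/3)
obs 2: x=6 → posterior Gamma(18, 16/3)
obs 3: x=2 → posterior Gamma(20, 19/3)
obs 4: x=5 → posterior Gamma(25, 22/3)

k = 4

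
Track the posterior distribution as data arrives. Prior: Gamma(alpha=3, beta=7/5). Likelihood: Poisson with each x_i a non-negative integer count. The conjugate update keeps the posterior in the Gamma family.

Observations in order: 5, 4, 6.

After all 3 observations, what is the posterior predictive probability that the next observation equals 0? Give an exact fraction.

obs 1: x=5 → posterior Gamma(8, 12/5)
obs 2: x=4 → posterior Gamma(12, 17/5)
obs 3: x=6 → posterior Gamma(18, 22/5)

1457498964228107529355264/58149737003040059690390169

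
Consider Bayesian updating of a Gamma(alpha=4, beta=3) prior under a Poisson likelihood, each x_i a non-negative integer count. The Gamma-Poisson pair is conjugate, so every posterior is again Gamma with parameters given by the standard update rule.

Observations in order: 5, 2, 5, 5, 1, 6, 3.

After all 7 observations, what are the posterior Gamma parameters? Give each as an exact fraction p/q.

alpha=31, beta=10

obs 1: x=5 → posterior Gamma(9, 4)
obs 2: x=2 → posterior Gamma(11, 5)
obs 3: x=5 → posterior Gamma(16, 6)
obs 4: x=5 → posterior Gamma(21, 7)
obs 5: x=1 → posterior Gamma(22, 8)
obs 6: x=6 → posterior Gamma(28, 9)
obs 7: x=3 → posterior Gamma(31, 10)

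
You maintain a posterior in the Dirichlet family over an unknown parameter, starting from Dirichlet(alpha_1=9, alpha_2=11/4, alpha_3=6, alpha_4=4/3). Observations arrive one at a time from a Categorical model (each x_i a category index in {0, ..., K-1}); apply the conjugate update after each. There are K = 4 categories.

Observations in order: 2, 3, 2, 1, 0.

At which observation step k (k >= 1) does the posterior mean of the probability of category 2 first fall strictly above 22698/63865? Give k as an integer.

k = 3

obs 1: x=2 → posterior Dirichlet(9, 11/4, 7, 4/3)
obs 2: x=3 → posterior Dirichlet(9, 11/4, 7, 7/3)
obs 3: x=2 → posterior Dirichlet(9, 11/4, 8, 7/3)
obs 4: x=1 → posterior Dirichlet(9, 15/4, 8, 7/3)
obs 5: x=0 → posterior Dirichlet(10, 15/4, 8, 7/3)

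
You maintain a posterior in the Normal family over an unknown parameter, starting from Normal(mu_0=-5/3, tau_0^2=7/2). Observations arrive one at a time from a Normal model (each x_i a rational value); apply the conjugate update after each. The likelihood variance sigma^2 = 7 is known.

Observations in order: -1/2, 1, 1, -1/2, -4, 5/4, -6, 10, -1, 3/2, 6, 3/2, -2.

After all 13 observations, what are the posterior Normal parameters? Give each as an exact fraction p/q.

mu_0=59/180, tau_0^2=7/15

obs 1: x=-1/2 → posterior Normal(-23/18, 7/3)
obs 2: x=1 → posterior Normal(-17/24, 7/4)
obs 3: x=1 → posterior Normal(-11/30, 7/5)
obs 4: x=-1/2 → posterior Normal(-7/18, 7/6)
obs 5: x=-4 → posterior Normal(-19/21, 1)
obs 6: x=5/4 → posterior Normal(-61/96, 7/8)
obs 7: x=-6 → posterior Normal(-133/108, 7/9)
obs 8: x=10 → posterior Normal(-13/120, 7/10)
obs 9: x=-1 → posterior Normal(-25/132, 7/11)
obs 10: x=3/2 → posterior Normal(-7/144, 7/12)
obs 11: x=6 → posterior Normal(5/12, 7/13)
obs 12: x=3/2 → posterior Normal(83/168, 1/2)
obs 13: x=-2 → posterior Normal(59/180, 7/15)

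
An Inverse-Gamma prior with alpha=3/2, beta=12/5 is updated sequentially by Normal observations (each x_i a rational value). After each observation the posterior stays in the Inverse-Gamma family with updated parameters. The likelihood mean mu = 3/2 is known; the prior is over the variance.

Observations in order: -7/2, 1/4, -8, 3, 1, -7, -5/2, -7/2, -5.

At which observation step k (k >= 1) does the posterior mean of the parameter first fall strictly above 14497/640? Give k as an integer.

k = 3

obs 1: x=-7/2 → posterior Inverse-Gamma(2, 149/10)
obs 2: x=1/4 → posterior Inverse-Gamma(5/2, 2509/160)
obs 3: x=-8 → posterior Inverse-Gamma(3, 9729/160)
obs 4: x=3 → posterior Inverse-Gamma(7/2, 9909/160)
obs 5: x=1 → posterior Inverse-Gamma(4, 9929/160)
obs 6: x=-7 → posterior Inverse-Gamma(9/2, 15709/160)
obs 7: x=-5/2 → posterior Inverse-Gamma(5, 16989/160)
obs 8: x=-7/2 → posterior Inverse-Gamma(11/2, 18989/160)
obs 9: x=-5 → posterior Inverse-Gamma(6, 22369/160)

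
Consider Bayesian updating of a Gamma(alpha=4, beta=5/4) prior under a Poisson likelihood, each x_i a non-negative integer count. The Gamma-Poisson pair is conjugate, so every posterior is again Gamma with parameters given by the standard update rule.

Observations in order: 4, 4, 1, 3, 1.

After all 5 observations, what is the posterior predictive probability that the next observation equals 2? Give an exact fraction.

1424923539161682128906250000/6103261246589991489578849669

obs 1: x=4 → posterior Gamma(8, 9/4)
obs 2: x=4 → posterior Gamma(12, 13/4)
obs 3: x=1 → posterior Gamma(13, 17/4)
obs 4: x=3 → posterior Gamma(16, 21/4)
obs 5: x=1 → posterior Gamma(17, 25/4)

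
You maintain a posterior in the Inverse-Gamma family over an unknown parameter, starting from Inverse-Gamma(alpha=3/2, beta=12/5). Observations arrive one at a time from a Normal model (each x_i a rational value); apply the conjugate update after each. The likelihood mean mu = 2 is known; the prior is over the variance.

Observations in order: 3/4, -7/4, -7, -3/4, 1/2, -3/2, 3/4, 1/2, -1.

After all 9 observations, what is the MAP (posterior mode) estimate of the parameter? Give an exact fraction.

1363/140

obs 1: x=3/4 → posterior Inverse-Gamma(2, 509/160)
obs 2: x=-7/4 → posterior Inverse-Gamma(5/2, 817/80)
obs 3: x=-7 → posterior Inverse-Gamma(3, 4057/80)
obs 4: x=-3/4 → posterior Inverse-Gamma(7/2, 8719/160)
obs 5: x=1/2 → posterior Inverse-Gamma(4, 8899/160)
obs 6: x=-3/2 → posterior Inverse-Gamma(9/2, 9879/160)
obs 7: x=3/4 → posterior Inverse-Gamma(5, 2501/40)
obs 8: x=1/2 → posterior Inverse-Gamma(11/2, 1273/20)
obs 9: x=-1 → posterior Inverse-Gamma(6, 1363/20)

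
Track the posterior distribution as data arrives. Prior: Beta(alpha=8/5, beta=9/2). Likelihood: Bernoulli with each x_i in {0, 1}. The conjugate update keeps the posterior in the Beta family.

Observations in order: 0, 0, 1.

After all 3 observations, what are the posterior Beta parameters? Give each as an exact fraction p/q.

alpha=13/5, beta=13/2

obs 1: x=0 → posterior Beta(8/5, 11/2)
obs 2: x=0 → posterior Beta(8/5, 13/2)
obs 3: x=1 → posterior Beta(13/5, 13/2)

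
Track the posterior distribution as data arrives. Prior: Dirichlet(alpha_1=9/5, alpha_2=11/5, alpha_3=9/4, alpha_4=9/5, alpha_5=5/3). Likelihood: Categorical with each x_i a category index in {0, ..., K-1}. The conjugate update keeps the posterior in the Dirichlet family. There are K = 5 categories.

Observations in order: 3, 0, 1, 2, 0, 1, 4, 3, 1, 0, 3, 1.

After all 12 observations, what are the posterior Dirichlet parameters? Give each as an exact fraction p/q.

obs 1: x=3 → posterior Dirichlet(9/5, 11/5, 9/4, 14/5, 5/3)
obs 2: x=0 → posterior Dirichlet(14/5, 11/5, 9/4, 14/5, 5/3)
obs 3: x=1 → posterior Dirichlet(14/5, 16/5, 9/4, 14/5, 5/3)
obs 4: x=2 → posterior Dirichlet(14/5, 16/5, 13/4, 14/5, 5/3)
obs 5: x=0 → posterior Dirichlet(19/5, 16/5, 13/4, 14/5, 5/3)
obs 6: x=1 → posterior Dirichlet(19/5, 21/5, 13/4, 14/5, 5/3)
obs 7: x=4 → posterior Dirichlet(19/5, 21/5, 13/4, 14/5, 8/3)
obs 8: x=3 → posterior Dirichlet(19/5, 21/5, 13/4, 19/5, 8/3)
obs 9: x=1 → posterior Dirichlet(19/5, 26/5, 13/4, 19/5, 8/3)
obs 10: x=0 → posterior Dirichlet(24/5, 26/5, 13/4, 19/5, 8/3)
obs 11: x=3 → posterior Dirichlet(24/5, 26/5, 13/4, 24/5, 8/3)
obs 12: x=1 → posterior Dirichlet(24/5, 31/5, 13/4, 24/5, 8/3)

alpha_1=24/5, alpha_2=31/5, alpha_3=13/4, alpha_4=24/5, alpha_5=8/3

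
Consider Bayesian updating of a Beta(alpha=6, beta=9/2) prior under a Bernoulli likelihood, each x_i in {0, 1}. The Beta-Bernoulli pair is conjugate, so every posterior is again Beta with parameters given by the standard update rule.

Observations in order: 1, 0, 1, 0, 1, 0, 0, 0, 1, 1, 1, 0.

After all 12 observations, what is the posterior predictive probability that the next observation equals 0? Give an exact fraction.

7/15

obs 1: x=1 → posterior Beta(7, 9/2)
obs 2: x=0 → posterior Beta(7, 11/2)
obs 3: x=1 → posterior Beta(8, 11/2)
obs 4: x=0 → posterior Beta(8, 13/2)
obs 5: x=1 → posterior Beta(9, 13/2)
obs 6: x=0 → posterior Beta(9, 15/2)
obs 7: x=0 → posterior Beta(9, 17/2)
obs 8: x=0 → posterior Beta(9, 19/2)
obs 9: x=1 → posterior Beta(10, 19/2)
obs 10: x=1 → posterior Beta(11, 19/2)
obs 11: x=1 → posterior Beta(12, 19/2)
obs 12: x=0 → posterior Beta(12, 21/2)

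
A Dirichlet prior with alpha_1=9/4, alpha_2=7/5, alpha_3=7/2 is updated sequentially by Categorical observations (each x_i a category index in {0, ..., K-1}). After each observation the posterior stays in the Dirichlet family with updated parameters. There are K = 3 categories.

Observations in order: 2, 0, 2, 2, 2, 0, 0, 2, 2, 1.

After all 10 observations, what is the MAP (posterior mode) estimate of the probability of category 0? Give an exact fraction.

obs 1: x=2 → posterior Dirichlet(9/4, 7/5, 9/2)
obs 2: x=0 → posterior Dirichlet(13/4, 7/5, 9/2)
obs 3: x=2 → posterior Dirichlet(13/4, 7/5, 11/2)
obs 4: x=2 → posterior Dirichlet(13/4, 7/5, 13/2)
obs 5: x=2 → posterior Dirichlet(13/4, 7/5, 15/2)
obs 6: x=0 → posterior Dirichlet(17/4, 7/5, 15/2)
obs 7: x=0 → posterior Dirichlet(21/4, 7/5, 15/2)
obs 8: x=2 → posterior Dirichlet(21/4, 7/5, 17/2)
obs 9: x=2 → posterior Dirichlet(21/4, 7/5, 19/2)
obs 10: x=1 → posterior Dirichlet(21/4, 12/5, 19/2)

85/283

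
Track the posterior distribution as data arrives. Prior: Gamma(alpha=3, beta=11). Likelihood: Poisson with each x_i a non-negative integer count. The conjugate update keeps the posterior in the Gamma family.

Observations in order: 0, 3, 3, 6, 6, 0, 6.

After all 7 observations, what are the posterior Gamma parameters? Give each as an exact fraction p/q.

obs 1: x=0 → posterior Gamma(3, 12)
obs 2: x=3 → posterior Gamma(6, 13)
obs 3: x=3 → posterior Gamma(9, 14)
obs 4: x=6 → posterior Gamma(15, 15)
obs 5: x=6 → posterior Gamma(21, 16)
obs 6: x=0 → posterior Gamma(21, 17)
obs 7: x=6 → posterior Gamma(27, 18)

alpha=27, beta=18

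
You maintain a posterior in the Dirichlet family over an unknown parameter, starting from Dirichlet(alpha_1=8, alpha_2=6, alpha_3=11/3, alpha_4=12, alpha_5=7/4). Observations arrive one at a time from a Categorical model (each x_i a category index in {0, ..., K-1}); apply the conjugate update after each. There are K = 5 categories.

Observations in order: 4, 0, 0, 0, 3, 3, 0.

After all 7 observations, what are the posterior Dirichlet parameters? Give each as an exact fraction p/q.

obs 1: x=4 → posterior Dirichlet(8, 6, 11/3, 12, 11/4)
obs 2: x=0 → posterior Dirichlet(9, 6, 11/3, 12, 11/4)
obs 3: x=0 → posterior Dirichlet(10, 6, 11/3, 12, 11/4)
obs 4: x=0 → posterior Dirichlet(11, 6, 11/3, 12, 11/4)
obs 5: x=3 → posterior Dirichlet(11, 6, 11/3, 13, 11/4)
obs 6: x=3 → posterior Dirichlet(11, 6, 11/3, 14, 11/4)
obs 7: x=0 → posterior Dirichlet(12, 6, 11/3, 14, 11/4)

alpha_1=12, alpha_2=6, alpha_3=11/3, alpha_4=14, alpha_5=11/4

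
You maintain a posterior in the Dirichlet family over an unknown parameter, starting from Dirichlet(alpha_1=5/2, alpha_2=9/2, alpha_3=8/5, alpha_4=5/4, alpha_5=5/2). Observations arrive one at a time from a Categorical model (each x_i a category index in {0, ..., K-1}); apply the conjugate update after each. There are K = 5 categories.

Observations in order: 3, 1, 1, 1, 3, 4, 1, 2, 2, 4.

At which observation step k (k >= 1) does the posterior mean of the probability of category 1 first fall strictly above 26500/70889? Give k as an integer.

obs 1: x=3 → posterior Dirichlet(5/2, 9/2, 8/5, 9/4, 5/2)
obs 2: x=1 → posterior Dirichlet(5/2, 11/2, 8/5, 9/4, 5/2)
obs 3: x=1 → posterior Dirichlet(5/2, 13/2, 8/5, 9/4, 5/2)
obs 4: x=1 → posterior Dirichlet(5/2, 15/2, 8/5, 9/4, 5/2)
obs 5: x=3 → posterior Dirichlet(5/2, 15/2, 8/5, 13/4, 5/2)
obs 6: x=4 → posterior Dirichlet(5/2, 15/2, 8/5, 13/4, 7/2)
obs 7: x=1 → posterior Dirichlet(5/2, 17/2, 8/5, 13/4, 7/2)
obs 8: x=2 → posterior Dirichlet(5/2, 17/2, 13/5, 13/4, 7/2)
obs 9: x=2 → posterior Dirichlet(5/2, 17/2, 18/5, 13/4, 7/2)
obs 10: x=4 → posterior Dirichlet(5/2, 17/2, 18/5, 13/4, 9/2)

k = 2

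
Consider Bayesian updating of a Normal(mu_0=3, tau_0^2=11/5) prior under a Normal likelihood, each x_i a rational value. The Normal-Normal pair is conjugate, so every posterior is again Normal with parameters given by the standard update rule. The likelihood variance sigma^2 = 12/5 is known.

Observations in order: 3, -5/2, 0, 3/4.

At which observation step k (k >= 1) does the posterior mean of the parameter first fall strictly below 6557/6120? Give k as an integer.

obs 1: x=3 → posterior Normal(3, 132/115)
obs 2: x=-5/2 → posterior Normal(83/68, 66/85)
obs 3: x=0 → posterior Normal(83/90, 44/75)
obs 4: x=3/4 → posterior Normal(199/224, 33/70)

k = 3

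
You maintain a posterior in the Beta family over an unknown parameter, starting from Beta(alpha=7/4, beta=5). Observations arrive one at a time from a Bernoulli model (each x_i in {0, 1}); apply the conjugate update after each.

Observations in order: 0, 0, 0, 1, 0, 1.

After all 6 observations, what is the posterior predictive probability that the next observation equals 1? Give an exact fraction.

5/17

obs 1: x=0 → posterior Beta(7/4, 6)
obs 2: x=0 → posterior Beta(7/4, 7)
obs 3: x=0 → posterior Beta(7/4, 8)
obs 4: x=1 → posterior Beta(11/4, 8)
obs 5: x=0 → posterior Beta(11/4, 9)
obs 6: x=1 → posterior Beta(15/4, 9)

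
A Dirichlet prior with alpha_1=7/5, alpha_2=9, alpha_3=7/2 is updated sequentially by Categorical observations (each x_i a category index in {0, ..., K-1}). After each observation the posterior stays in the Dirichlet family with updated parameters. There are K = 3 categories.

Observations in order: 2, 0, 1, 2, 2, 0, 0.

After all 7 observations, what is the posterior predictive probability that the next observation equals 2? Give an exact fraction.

65/209

obs 1: x=2 → posterior Dirichlet(7/5, 9, 9/2)
obs 2: x=0 → posterior Dirichlet(12/5, 9, 9/2)
obs 3: x=1 → posterior Dirichlet(12/5, 10, 9/2)
obs 4: x=2 → posterior Dirichlet(12/5, 10, 11/2)
obs 5: x=2 → posterior Dirichlet(12/5, 10, 13/2)
obs 6: x=0 → posterior Dirichlet(17/5, 10, 13/2)
obs 7: x=0 → posterior Dirichlet(22/5, 10, 13/2)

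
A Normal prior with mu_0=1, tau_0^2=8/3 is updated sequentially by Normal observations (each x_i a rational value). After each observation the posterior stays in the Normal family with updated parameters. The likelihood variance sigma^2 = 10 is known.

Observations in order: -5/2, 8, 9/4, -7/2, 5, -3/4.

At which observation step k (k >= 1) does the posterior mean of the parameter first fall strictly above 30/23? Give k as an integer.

obs 1: x=-5/2 → posterior Normal(5/19, 40/19)
obs 2: x=8 → posterior Normal(37/23, 40/23)
obs 3: x=9/4 → posterior Normal(46/27, 40/27)
obs 4: x=-7/2 → posterior Normal(32/31, 40/31)
obs 5: x=5 → posterior Normal(52/35, 8/7)
obs 6: x=-3/4 → posterior Normal(49/39, 40/39)

k = 2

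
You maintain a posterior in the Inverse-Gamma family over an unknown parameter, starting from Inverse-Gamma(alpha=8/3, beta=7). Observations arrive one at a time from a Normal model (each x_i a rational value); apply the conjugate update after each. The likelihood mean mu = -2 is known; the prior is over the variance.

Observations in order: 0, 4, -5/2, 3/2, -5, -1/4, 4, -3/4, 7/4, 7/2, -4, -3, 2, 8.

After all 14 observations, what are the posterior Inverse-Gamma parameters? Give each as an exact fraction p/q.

alpha=29/3, beta=4503/32

obs 1: x=0 → posterior Inverse-Gamma(19/6, 9)
obs 2: x=4 → posterior Inverse-Gamma(11/3, 27)
obs 3: x=-5/2 → posterior Inverse-Gamma(25/6, 217/8)
obs 4: x=3/2 → posterior Inverse-Gamma(14/3, 133/4)
obs 5: x=-5 → posterior Inverse-Gamma(31/6, 151/4)
obs 6: x=-1/4 → posterior Inverse-Gamma(17/3, 1257/32)
obs 7: x=4 → posterior Inverse-Gamma(37/6, 1833/32)
obs 8: x=-3/4 → posterior Inverse-Gamma(20/3, 929/16)
obs 9: x=7/4 → posterior Inverse-Gamma(43/6, 2083/32)
obs 10: x=7/2 → posterior Inverse-Gamma(23/3, 2567/32)
obs 11: x=-4 → posterior Inverse-Gamma(49/6, 2631/32)
obs 12: x=-3 → posterior Inverse-Gamma(26/3, 2647/32)
obs 13: x=2 → posterior Inverse-Gamma(55/6, 2903/32)
obs 14: x=8 → posterior Inverse-Gamma(29/3, 4503/32)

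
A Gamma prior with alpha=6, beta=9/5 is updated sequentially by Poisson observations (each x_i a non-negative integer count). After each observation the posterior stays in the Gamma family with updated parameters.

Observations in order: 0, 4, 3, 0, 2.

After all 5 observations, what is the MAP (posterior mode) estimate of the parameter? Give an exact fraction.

obs 1: x=0 → posterior Gamma(6, 14/5)
obs 2: x=4 → posterior Gamma(10, 19/5)
obs 3: x=3 → posterior Gamma(13, 24/5)
obs 4: x=0 → posterior Gamma(13, 29/5)
obs 5: x=2 → posterior Gamma(15, 34/5)

35/17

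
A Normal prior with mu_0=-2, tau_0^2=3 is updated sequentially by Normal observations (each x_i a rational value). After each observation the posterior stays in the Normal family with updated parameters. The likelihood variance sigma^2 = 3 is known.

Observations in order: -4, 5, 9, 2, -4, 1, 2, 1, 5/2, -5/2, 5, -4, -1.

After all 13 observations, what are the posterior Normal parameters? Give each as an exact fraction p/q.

mu_0=5/7, tau_0^2=3/14

obs 1: x=-4 → posterior Normal(-3, 3/2)
obs 2: x=5 → posterior Normal(-1/3, 1)
obs 3: x=9 → posterior Normal(2, 3/4)
obs 4: x=2 → posterior Normal(2, 3/5)
obs 5: x=-4 → posterior Normal(1, 1/2)
obs 6: x=1 → posterior Normal(1, 3/7)
obs 7: x=2 → posterior Normal(9/8, 3/8)
obs 8: x=1 → posterior Normal(10/9, 1/3)
obs 9: x=5/2 → posterior Normal(5/4, 3/10)
obs 10: x=-5/2 → posterior Normal(10/11, 3/11)
obs 11: x=5 → posterior Normal(5/4, 1/4)
obs 12: x=-4 → posterior Normal(11/13, 3/13)
obs 13: x=-1 → posterior Normal(5/7, 3/14)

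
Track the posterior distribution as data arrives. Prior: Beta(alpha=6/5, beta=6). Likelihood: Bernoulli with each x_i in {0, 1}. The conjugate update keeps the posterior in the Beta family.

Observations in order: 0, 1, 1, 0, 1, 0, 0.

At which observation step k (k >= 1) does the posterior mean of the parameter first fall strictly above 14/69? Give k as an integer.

obs 1: x=0 → posterior Beta(6/5, 7)
obs 2: x=1 → posterior Beta(11/5, 7)
obs 3: x=1 → posterior Beta(16/5, 7)
obs 4: x=0 → posterior Beta(16/5, 8)
obs 5: x=1 → posterior Beta(21/5, 8)
obs 6: x=0 → posterior Beta(21/5, 9)
obs 7: x=0 → posterior Beta(21/5, 10)

k = 2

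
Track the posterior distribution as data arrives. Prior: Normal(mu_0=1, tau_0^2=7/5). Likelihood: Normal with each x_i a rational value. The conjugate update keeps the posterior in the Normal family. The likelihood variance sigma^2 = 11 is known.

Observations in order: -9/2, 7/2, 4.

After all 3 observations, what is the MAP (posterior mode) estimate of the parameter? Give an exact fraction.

obs 1: x=-9/2 → posterior Normal(47/124, 77/62)
obs 2: x=7/2 → posterior Normal(16/23, 77/69)
obs 3: x=4 → posterior Normal(1, 77/76)

1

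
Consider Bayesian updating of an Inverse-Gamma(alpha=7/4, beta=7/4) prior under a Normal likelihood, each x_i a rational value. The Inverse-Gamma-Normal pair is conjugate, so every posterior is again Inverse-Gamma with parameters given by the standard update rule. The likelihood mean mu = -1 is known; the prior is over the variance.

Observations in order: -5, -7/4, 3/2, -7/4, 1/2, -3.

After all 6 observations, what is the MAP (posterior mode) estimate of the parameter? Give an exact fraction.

obs 1: x=-5 → posterior Inverse-Gamma(9/4, 39/4)
obs 2: x=-7/4 → posterior Inverse-Gamma(11/4, 321/32)
obs 3: x=3/2 → posterior Inverse-Gamma(13/4, 421/32)
obs 4: x=-7/4 → posterior Inverse-Gamma(15/4, 215/16)
obs 5: x=1/2 → posterior Inverse-Gamma(17/4, 233/16)
obs 6: x=-3 → posterior Inverse-Gamma(19/4, 265/16)

265/92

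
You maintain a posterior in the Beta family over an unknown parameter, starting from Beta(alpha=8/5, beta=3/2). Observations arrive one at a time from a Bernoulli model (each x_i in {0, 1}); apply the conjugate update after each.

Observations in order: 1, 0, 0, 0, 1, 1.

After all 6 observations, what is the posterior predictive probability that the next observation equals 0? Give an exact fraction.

obs 1: x=1 → posterior Beta(13/5, 3/2)
obs 2: x=0 → posterior Beta(13/5, 5/2)
obs 3: x=0 → posterior Beta(13/5, 7/2)
obs 4: x=0 → posterior Beta(13/5, 9/2)
obs 5: x=1 → posterior Beta(18/5, 9/2)
obs 6: x=1 → posterior Beta(23/5, 9/2)

45/91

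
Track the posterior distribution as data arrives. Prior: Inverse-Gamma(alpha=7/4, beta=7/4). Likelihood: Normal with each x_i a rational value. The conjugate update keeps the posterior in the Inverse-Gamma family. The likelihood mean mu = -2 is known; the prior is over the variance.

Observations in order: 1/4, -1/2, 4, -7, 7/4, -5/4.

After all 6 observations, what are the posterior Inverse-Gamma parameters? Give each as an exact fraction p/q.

alpha=19/4, beta=1383/32

obs 1: x=1/4 → posterior Inverse-Gamma(9/4, 137/32)
obs 2: x=-1/2 → posterior Inverse-Gamma(11/4, 173/32)
obs 3: x=4 → posterior Inverse-Gamma(13/4, 749/32)
obs 4: x=-7 → posterior Inverse-Gamma(15/4, 1149/32)
obs 5: x=7/4 → posterior Inverse-Gamma(17/4, 687/16)
obs 6: x=-5/4 → posterior Inverse-Gamma(19/4, 1383/32)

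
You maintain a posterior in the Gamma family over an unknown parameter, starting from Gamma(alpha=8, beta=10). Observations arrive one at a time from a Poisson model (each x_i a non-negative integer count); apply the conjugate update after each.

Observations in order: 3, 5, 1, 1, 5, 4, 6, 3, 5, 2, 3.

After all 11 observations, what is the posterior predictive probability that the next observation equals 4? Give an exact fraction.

351648955477406718952824250484758273757866074569663264746242910449/3304258758035628404509911064625178971074940125041652233533868998656

obs 1: x=3 → posterior Gamma(11, 11)
obs 2: x=5 → posterior Gamma(16, 12)
obs 3: x=1 → posterior Gamma(17, 13)
obs 4: x=1 → posterior Gamma(18, 14)
obs 5: x=5 → posterior Gamma(23, 15)
obs 6: x=4 → posterior Gamma(27, 16)
obs 7: x=6 → posterior Gamma(33, 17)
obs 8: x=3 → posterior Gamma(36, 18)
obs 9: x=5 → posterior Gamma(41, 19)
obs 10: x=2 → posterior Gamma(43, 20)
obs 11: x=3 → posterior Gamma(46, 21)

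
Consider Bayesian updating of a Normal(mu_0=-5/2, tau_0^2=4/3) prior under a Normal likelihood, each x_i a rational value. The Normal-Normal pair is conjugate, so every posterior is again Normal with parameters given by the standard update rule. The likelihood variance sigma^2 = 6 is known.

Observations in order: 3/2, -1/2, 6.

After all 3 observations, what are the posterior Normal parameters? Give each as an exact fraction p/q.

obs 1: x=3/2 → posterior Normal(-39/22, 12/11)
obs 2: x=-1/2 → posterior Normal(-41/26, 12/13)
obs 3: x=6 → posterior Normal(-17/30, 4/5)

mu_0=-17/30, tau_0^2=4/5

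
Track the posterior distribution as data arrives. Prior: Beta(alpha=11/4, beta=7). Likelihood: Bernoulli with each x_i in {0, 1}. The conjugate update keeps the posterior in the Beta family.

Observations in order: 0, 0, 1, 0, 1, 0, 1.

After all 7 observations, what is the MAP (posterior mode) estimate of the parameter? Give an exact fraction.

obs 1: x=0 → posterior Beta(11/4, 8)
obs 2: x=0 → posterior Beta(11/4, 9)
obs 3: x=1 → posterior Beta(15/4, 9)
obs 4: x=0 → posterior Beta(15/4, 10)
obs 5: x=1 → posterior Beta(19/4, 10)
obs 6: x=0 → posterior Beta(19/4, 11)
obs 7: x=1 → posterior Beta(23/4, 11)

19/59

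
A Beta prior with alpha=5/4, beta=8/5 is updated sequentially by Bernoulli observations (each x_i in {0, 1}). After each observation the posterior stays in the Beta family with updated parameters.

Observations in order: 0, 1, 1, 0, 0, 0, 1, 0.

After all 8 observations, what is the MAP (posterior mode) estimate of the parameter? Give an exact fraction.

obs 1: x=0 → posterior Beta(5/4, 13/5)
obs 2: x=1 → posterior Beta(9/4, 13/5)
obs 3: x=1 → posterior Beta(13/4, 13/5)
obs 4: x=0 → posterior Beta(13/4, 18/5)
obs 5: x=0 → posterior Beta(13/4, 23/5)
obs 6: x=0 → posterior Beta(13/4, 28/5)
obs 7: x=1 → posterior Beta(17/4, 28/5)
obs 8: x=0 → posterior Beta(17/4, 33/5)

65/177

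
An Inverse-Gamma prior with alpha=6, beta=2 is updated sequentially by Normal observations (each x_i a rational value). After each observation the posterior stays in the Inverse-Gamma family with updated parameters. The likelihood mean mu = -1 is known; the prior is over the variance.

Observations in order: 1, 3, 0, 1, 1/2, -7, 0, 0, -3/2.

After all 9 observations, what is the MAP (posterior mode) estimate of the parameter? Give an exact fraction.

obs 1: x=1 → posterior Inverse-Gamma(13/2, 4)
obs 2: x=3 → posterior Inverse-Gamma(7, 12)
obs 3: x=0 → posterior Inverse-Gamma(15/2, 25/2)
obs 4: x=1 → posterior Inverse-Gamma(8, 29/2)
obs 5: x=1/2 → posterior Inverse-Gamma(17/2, 125/8)
obs 6: x=-7 → posterior Inverse-Gamma(9, 269/8)
obs 7: x=0 → posterior Inverse-Gamma(19/2, 273/8)
obs 8: x=0 → posterior Inverse-Gamma(10, 277/8)
obs 9: x=-3/2 → posterior Inverse-Gamma(21/2, 139/4)

139/46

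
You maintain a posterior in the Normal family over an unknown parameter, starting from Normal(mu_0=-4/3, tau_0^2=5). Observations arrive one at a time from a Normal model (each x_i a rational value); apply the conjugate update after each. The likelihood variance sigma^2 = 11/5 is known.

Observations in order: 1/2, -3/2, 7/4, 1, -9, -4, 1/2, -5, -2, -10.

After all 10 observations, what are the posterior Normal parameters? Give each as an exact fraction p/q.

obs 1: x=1/2 → posterior Normal(-13/216, 55/36)
obs 2: x=-3/2 → posterior Normal(-119/183, 55/61)
obs 3: x=7/4 → posterior Normal(49/1032, 55/86)
obs 4: x=1 → posterior Normal(349/1332, 55/111)
obs 5: x=-9 → posterior Normal(-2351/1632, 55/136)
obs 6: x=-4 → posterior Normal(-3551/1932, 55/161)
obs 7: x=1/2 → posterior Normal(-3401/2232, 55/186)
obs 8: x=-5 → posterior Normal(-4901/2532, 55/211)
obs 9: x=-2 → posterior Normal(-5501/2832, 55/236)
obs 10: x=-10 → posterior Normal(-8501/3132, 55/261)

mu_0=-8501/3132, tau_0^2=55/261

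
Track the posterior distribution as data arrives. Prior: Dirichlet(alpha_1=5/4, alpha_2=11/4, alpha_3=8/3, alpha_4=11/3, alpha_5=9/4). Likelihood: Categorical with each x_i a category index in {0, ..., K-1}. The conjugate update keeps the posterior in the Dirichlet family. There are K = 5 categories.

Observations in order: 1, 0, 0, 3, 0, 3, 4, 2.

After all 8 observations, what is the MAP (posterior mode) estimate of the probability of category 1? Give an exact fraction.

obs 1: x=1 → posterior Dirichlet(5/4, 15/4, 8/3, 11/3, 9/4)
obs 2: x=0 → posterior Dirichlet(9/4, 15/4, 8/3, 11/3, 9/4)
obs 3: x=0 → posterior Dirichlet(13/4, 15/4, 8/3, 11/3, 9/4)
obs 4: x=3 → posterior Dirichlet(13/4, 15/4, 8/3, 14/3, 9/4)
obs 5: x=0 → posterior Dirichlet(17/4, 15/4, 8/3, 14/3, 9/4)
obs 6: x=3 → posterior Dirichlet(17/4, 15/4, 8/3, 17/3, 9/4)
obs 7: x=4 → posterior Dirichlet(17/4, 15/4, 8/3, 17/3, 13/4)
obs 8: x=2 → posterior Dirichlet(17/4, 15/4, 11/3, 17/3, 13/4)

3/17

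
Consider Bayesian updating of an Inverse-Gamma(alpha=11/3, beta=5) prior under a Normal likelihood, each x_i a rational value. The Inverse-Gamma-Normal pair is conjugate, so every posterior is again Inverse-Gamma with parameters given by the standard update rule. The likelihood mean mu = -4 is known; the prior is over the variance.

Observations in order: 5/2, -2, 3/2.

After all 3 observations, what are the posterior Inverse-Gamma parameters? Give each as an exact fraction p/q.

alpha=31/6, beta=173/4

obs 1: x=5/2 → posterior Inverse-Gamma(25/6, 209/8)
obs 2: x=-2 → posterior Inverse-Gamma(14/3, 225/8)
obs 3: x=3/2 → posterior Inverse-Gamma(31/6, 173/4)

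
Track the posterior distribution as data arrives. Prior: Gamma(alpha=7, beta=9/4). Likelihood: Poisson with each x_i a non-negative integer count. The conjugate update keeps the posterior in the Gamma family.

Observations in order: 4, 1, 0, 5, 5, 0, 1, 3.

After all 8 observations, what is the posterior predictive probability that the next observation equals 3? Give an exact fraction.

obs 1: x=4 → posterior Gamma(11, 13/4)
obs 2: x=1 → posterior Gamma(12, 17/4)
obs 3: x=0 → posterior Gamma(12, 21/4)
obs 4: x=5 → posterior Gamma(17, 25/4)
obs 5: x=5 → posterior Gamma(22, 29/4)
obs 6: x=0 → posterior Gamma(22, 33/4)
obs 7: x=1 → posterior Gamma(23, 37/4)
obs 8: x=3 → posterior Gamma(26, 41/4)

19937083709970046556832991377131761554896571136/97481093001991610455049485154449939727783203125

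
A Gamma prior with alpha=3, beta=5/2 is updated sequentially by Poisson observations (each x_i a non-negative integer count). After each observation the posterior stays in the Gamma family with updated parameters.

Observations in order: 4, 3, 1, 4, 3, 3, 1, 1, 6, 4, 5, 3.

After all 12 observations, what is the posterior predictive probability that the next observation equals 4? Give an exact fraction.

obs 1: x=4 → posterior Gamma(7, 7/2)
obs 2: x=3 → posterior Gamma(10, 9/2)
obs 3: x=1 → posterior Gamma(11, 11/2)
obs 4: x=4 → posterior Gamma(15, 13/2)
obs 5: x=3 → posterior Gamma(18, 15/2)
obs 6: x=3 → posterior Gamma(21, 17/2)
obs 7: x=1 → posterior Gamma(22, 19/2)
obs 8: x=1 → posterior Gamma(23, 21/2)
obs 9: x=6 → posterior Gamma(29, 23/2)
obs 10: x=4 → posterior Gamma(33, 25/2)
obs 11: x=5 → posterior Gamma(38, 27/2)
obs 12: x=3 → posterior Gamma(41, 29/2)

1973244649980663328049714297090453769355897540073387790066417919664/12920407837478661461426331601411538096208032488415541139432453672351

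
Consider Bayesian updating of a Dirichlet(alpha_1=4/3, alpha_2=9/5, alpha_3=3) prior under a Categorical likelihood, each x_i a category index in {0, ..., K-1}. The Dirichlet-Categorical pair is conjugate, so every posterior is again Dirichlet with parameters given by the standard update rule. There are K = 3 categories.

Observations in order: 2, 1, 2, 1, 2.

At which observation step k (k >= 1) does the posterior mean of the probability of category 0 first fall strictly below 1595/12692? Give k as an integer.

obs 1: x=2 → posterior Dirichlet(4/3, 9/5, 4)
obs 2: x=1 → posterior Dirichlet(4/3, 14/5, 4)
obs 3: x=2 → posterior Dirichlet(4/3, 14/5, 5)
obs 4: x=1 → posterior Dirichlet(4/3, 19/5, 5)
obs 5: x=2 → posterior Dirichlet(4/3, 19/5, 6)

k = 5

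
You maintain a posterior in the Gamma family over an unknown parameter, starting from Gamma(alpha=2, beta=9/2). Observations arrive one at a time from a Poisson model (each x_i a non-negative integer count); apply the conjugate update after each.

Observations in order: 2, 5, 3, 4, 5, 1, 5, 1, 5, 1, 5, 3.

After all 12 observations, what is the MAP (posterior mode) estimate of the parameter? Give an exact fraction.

obs 1: x=2 → posterior Gamma(4, 11/2)
obs 2: x=5 → posterior Gamma(9, 13/2)
obs 3: x=3 → posterior Gamma(12, 15/2)
obs 4: x=4 → posterior Gamma(16, 17/2)
obs 5: x=5 → posterior Gamma(21, 19/2)
obs 6: x=1 → posterior Gamma(22, 21/2)
obs 7: x=5 → posterior Gamma(27, 23/2)
obs 8: x=1 → posterior Gamma(28, 25/2)
obs 9: x=5 → posterior Gamma(33, 27/2)
obs 10: x=1 → posterior Gamma(34, 29/2)
obs 11: x=5 → posterior Gamma(39, 31/2)
obs 12: x=3 → posterior Gamma(42, 33/2)

82/33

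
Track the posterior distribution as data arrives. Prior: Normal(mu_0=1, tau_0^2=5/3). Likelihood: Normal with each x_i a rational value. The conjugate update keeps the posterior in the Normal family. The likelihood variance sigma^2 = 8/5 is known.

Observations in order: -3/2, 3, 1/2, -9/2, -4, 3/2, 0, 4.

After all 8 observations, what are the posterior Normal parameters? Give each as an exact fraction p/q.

mu_0=-1/224, tau_0^2=5/28

obs 1: x=-3/2 → posterior Normal(-27/98, 40/49)
obs 2: x=3 → posterior Normal(123/148, 20/37)
obs 3: x=1/2 → posterior Normal(74/99, 40/99)
obs 4: x=-9/2 → posterior Normal(-77/248, 10/31)
obs 5: x=-4 → posterior Normal(-277/298, 40/149)
obs 6: x=3/2 → posterior Normal(-101/174, 20/87)
obs 7: x=0 → posterior Normal(-101/199, 40/199)
obs 8: x=4 → posterior Normal(-1/224, 5/28)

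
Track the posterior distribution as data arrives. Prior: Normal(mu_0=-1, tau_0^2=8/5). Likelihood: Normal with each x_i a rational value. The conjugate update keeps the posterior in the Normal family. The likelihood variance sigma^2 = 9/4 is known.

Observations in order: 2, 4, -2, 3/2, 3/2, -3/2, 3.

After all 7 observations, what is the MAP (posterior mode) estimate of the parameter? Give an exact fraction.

227/269

obs 1: x=2 → posterior Normal(19/77, 72/77)
obs 2: x=4 → posterior Normal(147/109, 72/109)
obs 3: x=-2 → posterior Normal(83/141, 24/47)
obs 4: x=3/2 → posterior Normal(131/173, 72/173)
obs 5: x=3/2 → posterior Normal(179/205, 72/205)
obs 6: x=-3/2 → posterior Normal(131/237, 24/79)
obs 7: x=3 → posterior Normal(227/269, 72/269)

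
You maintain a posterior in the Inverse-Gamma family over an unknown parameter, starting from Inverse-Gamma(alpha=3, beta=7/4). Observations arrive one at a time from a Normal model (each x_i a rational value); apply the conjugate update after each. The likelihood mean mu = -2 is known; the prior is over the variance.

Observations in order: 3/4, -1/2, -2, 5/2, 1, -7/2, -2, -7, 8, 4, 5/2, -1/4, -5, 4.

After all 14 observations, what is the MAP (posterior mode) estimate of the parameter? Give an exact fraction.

obs 1: x=3/4 → posterior Inverse-Gamma(7/2, 177/32)
obs 2: x=-1/2 → posterior Inverse-Gamma(4, 213/32)
obs 3: x=-2 → posterior Inverse-Gamma(9/2, 213/32)
obs 4: x=5/2 → posterior Inverse-Gamma(5, 537/32)
obs 5: x=1 → posterior Inverse-Gamma(11/2, 681/32)
obs 6: x=-7/2 → posterior Inverse-Gamma(6, 717/32)
obs 7: x=-2 → posterior Inverse-Gamma(13/2, 717/32)
obs 8: x=-7 → posterior Inverse-Gamma(7, 1117/32)
obs 9: x=8 → posterior Inverse-Gamma(15/2, 2717/32)
obs 10: x=4 → posterior Inverse-Gamma(8, 3293/32)
obs 11: x=5/2 → posterior Inverse-Gamma(17/2, 3617/32)
obs 12: x=-1/4 → posterior Inverse-Gamma(9, 1833/16)
obs 13: x=-5 → posterior Inverse-Gamma(19/2, 1905/16)
obs 14: x=4 → posterior Inverse-Gamma(10, 2193/16)

2193/176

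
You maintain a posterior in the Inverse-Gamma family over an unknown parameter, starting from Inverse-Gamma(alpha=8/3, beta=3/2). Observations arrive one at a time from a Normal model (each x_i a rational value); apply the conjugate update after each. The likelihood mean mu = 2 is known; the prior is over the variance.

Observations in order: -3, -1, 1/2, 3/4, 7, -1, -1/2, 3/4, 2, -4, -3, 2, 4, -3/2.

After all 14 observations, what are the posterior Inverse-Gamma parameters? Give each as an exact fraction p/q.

obs 1: x=-3 → posterior Inverse-Gamma(19/6, 14)
obs 2: x=-1 → posterior Inverse-Gamma(11/3, 37/2)
obs 3: x=1/2 → posterior Inverse-Gamma(25/6, 157/8)
obs 4: x=3/4 → posterior Inverse-Gamma(14/3, 653/32)
obs 5: x=7 → posterior Inverse-Gamma(31/6, 1053/32)
obs 6: x=-1 → posterior Inverse-Gamma(17/3, 1197/32)
obs 7: x=-1/2 → posterior Inverse-Gamma(37/6, 1297/32)
obs 8: x=3/4 → posterior Inverse-Gamma(20/3, 661/16)
obs 9: x=2 → posterior Inverse-Gamma(43/6, 661/16)
obs 10: x=-4 → posterior Inverse-Gamma(23/3, 949/16)
obs 11: x=-3 → posterior Inverse-Gamma(49/6, 1149/16)
obs 12: x=2 → posterior Inverse-Gamma(26/3, 1149/16)
obs 13: x=4 → posterior Inverse-Gamma(55/6, 1181/16)
obs 14: x=-3/2 → posterior Inverse-Gamma(29/3, 1279/16)

alpha=29/3, beta=1279/16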